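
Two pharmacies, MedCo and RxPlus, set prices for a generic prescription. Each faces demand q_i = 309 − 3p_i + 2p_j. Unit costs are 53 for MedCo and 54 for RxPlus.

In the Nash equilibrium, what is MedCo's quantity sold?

192.5625

MedCo's profit: π = (p_{MedCo} − 53)(309 − 3p_{MedCo} + 2p_{RxPlus}).
∂π/∂p_{MedCo} = 468 − 6p_{MedCo} + 2p_{RxPlus} = 0 ⇒ p_{MedCo} = 78 + (1/3)p_{RxPlus}.
Similarly p_{RxPlus} = 78.5 + (1/3)p_{MedCo}.
Substituting the second reaction function into the first: p_{MedCo} = 78 + (1/3)(78.5 + (1/3)p_{MedCo}), which gives (8/9)p_{MedCo} = 625/6 ⇒ p_{MedCo} = 117.1875.
Then p_{RxPlus} = 78.5 + (1/3)·117.1875 = 117.5625.
q_{MedCo} = 309 − 3·117.1875 + 2·117.5625 = 192.5625.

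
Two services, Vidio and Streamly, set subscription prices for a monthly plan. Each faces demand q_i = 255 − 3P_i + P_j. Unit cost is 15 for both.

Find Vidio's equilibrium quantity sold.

135

Vidio's profit: π = (P_{Vidio} − 15)(255 − 3P_{Vidio} + P_{Streamly}).
∂π/∂P_{Vidio} = 300 − 6P_{Vidio} + P_{Streamly} = 0 ⇒ P_{Vidio} = 50 + (1/6)P_{Streamly}.
Setting P_{Vidio} = P_{Streamly} in the reaction function: P_{Vidio} = 50 + (1/6)P_{Vidio}, so P_{Vidio} = 50 / (5/6) = 60.
q_{Vidio} = 255 − 3·60 + 60 = 135.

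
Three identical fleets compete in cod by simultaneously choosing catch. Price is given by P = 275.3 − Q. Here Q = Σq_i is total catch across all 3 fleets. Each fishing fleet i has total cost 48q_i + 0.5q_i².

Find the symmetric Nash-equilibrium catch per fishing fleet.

45.46

A representative fishing fleet's profit is π_i = q_i(275.3 − Q) − 48q_i − 0.5q_i², with Q = q_i + Σ_{j≠i} q_j.
First-order condition: 227.3 − 3q_i − Σ_{j≠i} q_j = 0.
With identical fishing fleets, set every q_j = q: then 227.3 − 3q − 2q = 0, i.e. q = 227.3/5 = 45.46.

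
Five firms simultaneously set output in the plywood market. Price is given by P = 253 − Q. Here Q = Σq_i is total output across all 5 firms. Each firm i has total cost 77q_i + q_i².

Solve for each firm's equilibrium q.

A representative firm's profit is π_i = q_i(253 − Q) − 77q_i − q_i², with Q = q_i + Σ_{j≠i} q_j.
First-order condition: 176 − 4q_i − Σ_{j≠i} q_j = 0.
In a symmetric equilibrium every firm chooses the same q, so Σ_{j≠i} q_j = 4q. The condition becomes 176 − 8q = 0, giving q = 176/8 = 22.

22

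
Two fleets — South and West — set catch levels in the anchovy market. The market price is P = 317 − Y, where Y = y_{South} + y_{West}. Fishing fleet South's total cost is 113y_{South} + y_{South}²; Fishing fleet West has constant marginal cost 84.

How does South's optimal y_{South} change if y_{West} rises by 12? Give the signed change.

Fishing fleet South's profit: π = y_{South}(317 − (y_{South} + y_{West})) − 113y_{South} − y_{South}².
∂π/∂y_{South} = 204 − 4y_{South} − y_{West} = 0, so y_{South} = 51 − 0.25y_{West}.
The reaction-function slope is −0.25, so a 12-unit rise in y_{West} moves y_{South} by −0.25 × 12 = −3. South's best response falls — the actions are strategic substitutes.

-3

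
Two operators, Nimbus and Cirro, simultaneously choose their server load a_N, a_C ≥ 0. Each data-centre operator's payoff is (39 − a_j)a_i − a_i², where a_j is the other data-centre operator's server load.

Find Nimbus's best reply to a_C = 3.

Nimbus's payoff is (39 − a_C)a_N − a_N².
∂π/∂a_N = 39 − a_C − 2a_N = 0, so a_N = 19.5 − 0.5a_C.
At a_C = 3: a_N = 19.5 − 0.5·3 = 18.

18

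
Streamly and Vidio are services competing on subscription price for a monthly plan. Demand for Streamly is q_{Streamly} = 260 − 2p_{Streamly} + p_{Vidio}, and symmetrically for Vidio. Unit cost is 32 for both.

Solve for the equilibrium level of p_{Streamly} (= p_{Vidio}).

108

Streamly's profit: π = (p_{Streamly} − 32)(260 − 2p_{Streamly} + p_{Vidio}).
∂π/∂p_{Streamly} = 324 − 4p_{Streamly} + p_{Vidio} = 0 ⇒ p_{Streamly} = 81 + 0.25p_{Vidio}.
The game is symmetric, so in equilibrium p_{Vidio} = p_{Streamly}: the reaction function gives 0.75p_{Streamly} = 81, hence p_{Streamly} = 108.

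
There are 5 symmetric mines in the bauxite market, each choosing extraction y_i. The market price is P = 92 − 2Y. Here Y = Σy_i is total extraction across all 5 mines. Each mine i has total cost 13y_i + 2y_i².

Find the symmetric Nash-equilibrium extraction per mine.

4.9375

A representative mine's profit is π_i = y_i(92 − 2Y) − 13y_i − 2y_i², with Y = y_i + Σ_{j≠i} y_j.
First-order condition: 79 − 8y_i − 2Σ_{j≠i} y_j = 0.
In a symmetric equilibrium every mine chooses the same y, so Σ_{j≠i} y_j = 4y. The condition becomes 79 − 16y = 0, giving y = 79/16 = 4.9375.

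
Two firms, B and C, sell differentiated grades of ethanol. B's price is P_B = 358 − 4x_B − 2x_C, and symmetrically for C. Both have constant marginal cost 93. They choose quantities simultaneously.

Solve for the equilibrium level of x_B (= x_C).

Firm B's profit: π = x_B(358 − 4x_B − 2x_C) − 93x_B.
∂π/∂x_B = 265 − 8x_B − 2x_C = 0 ⇒ x_B = 33.125 − 0.25x_C.
Setting x_B = x_C in the reaction function: x_B = 33.125 − 0.25x_B, so x_B = 33.125 / 1.25 = 26.5.

26.5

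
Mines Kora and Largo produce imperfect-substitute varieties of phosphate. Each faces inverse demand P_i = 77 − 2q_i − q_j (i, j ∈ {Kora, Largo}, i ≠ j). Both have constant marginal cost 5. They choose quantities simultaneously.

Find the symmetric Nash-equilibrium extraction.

14.4

Mine Kora's profit: π = q_{Kora}(77 − 2q_{Kora} − q_{Largo}) − 5q_{Kora}.
∂π/∂q_{Kora} = 72 − 4q_{Kora} − q_{Largo} = 0 ⇒ q_{Kora} = 18 − 0.25q_{Largo}.
Setting q_{Kora} = q_{Largo} in the reaction function: q_{Kora} = 18 − 0.25q_{Kora}, so q_{Kora} = 18 / 1.25 = 14.4.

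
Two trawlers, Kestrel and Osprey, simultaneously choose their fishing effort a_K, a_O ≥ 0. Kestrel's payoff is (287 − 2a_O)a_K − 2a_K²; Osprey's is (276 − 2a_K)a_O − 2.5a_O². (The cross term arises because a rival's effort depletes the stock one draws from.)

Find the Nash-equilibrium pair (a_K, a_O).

55.1875, 33.125

Expanding Kestrel's payoff: 287a_K − 2a_Oa_K − 2a_K².
∂π/∂a_K = 287 − 2a_O − 4a_K = 0, so a_K = 71.75 − 0.5a_O.
Likewise for Osprey: a_O = 55.2 − 0.4a_K.
Substituting the second reaction function into the first: a_K = 71.75 − 0.5(55.2 − 0.4a_K), which gives 0.8a_K = 44.15 ⇒ a_K = 55.1875.
Then a_O = 55.2 − 0.4·55.1875 = 33.125.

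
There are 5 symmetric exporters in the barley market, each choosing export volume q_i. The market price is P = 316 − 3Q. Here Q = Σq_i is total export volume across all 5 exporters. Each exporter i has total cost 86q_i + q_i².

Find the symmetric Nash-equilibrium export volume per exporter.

11.5

A representative exporter's profit is π_i = q_i(316 − 3Q) − 86q_i − q_i², with Q = q_i + Σ_{j≠i} q_j.
First-order condition: 230 − 8q_i − 3Σ_{j≠i} q_j = 0.
Imposing symmetry (q_j = q for all j) turns Σ_{j≠i} q_j into 4q, so 230 = 20q and q = 11.5.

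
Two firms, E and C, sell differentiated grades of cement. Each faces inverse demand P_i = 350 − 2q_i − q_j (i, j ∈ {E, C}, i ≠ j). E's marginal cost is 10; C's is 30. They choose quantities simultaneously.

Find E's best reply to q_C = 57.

Firm E's profit: π = q_E(350 − 2q_E − q_C) − 10q_E.
∂π/∂q_E = 340 − 4q_E − q_C = 0 ⇒ q_E = 85 − 0.25q_C.
At q_C = 57: q_E = 85 − 0.25·57 = 70.75.

70.75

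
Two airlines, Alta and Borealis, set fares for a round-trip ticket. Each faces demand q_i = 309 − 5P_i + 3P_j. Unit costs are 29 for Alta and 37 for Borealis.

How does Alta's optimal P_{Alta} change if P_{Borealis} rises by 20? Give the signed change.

6

Alta's profit: π = (P_{Alta} − 29)(309 − 5P_{Alta} + 3P_{Borealis}).
∂π/∂P_{Alta} = 454 − 10P_{Alta} + 3P_{Borealis} = 0 ⇒ P_{Alta} = 45.4 + 0.3P_{Borealis}.
The reaction-function slope is 0.3, so a 20-unit rise in P_{Borealis} moves P_{Alta} by 0.3 × 20 = 6. Alta's best response rises — the actions are strategic complements.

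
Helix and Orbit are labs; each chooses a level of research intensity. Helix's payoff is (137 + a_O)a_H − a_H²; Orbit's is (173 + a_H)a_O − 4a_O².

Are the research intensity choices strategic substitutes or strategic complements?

Expanding Helix's payoff: 137a_H + a_Oa_H − a_H².
∂π/∂a_H = 137 + a_O − 2a_H = 0, so a_H = 68.5 + 0.5a_O.
The best-response slope da_H/da_O = 0.5 > 0: the reaction function is upward-sloping, so the choices are strategic complements.

strategic complements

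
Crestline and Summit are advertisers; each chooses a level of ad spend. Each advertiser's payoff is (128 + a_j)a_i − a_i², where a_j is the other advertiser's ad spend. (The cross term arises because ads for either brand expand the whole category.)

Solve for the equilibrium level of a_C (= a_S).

Crestline's payoff is (128 + a_S)a_C − a_C².
∂π/∂a_C = 128 + a_S − 2a_C = 0, so a_C = 64 + 0.5a_S.
Setting a_C = a_S in the reaction function: a_C = 64 + 0.5a_C, so a_C = 64 / 0.5 = 128.

128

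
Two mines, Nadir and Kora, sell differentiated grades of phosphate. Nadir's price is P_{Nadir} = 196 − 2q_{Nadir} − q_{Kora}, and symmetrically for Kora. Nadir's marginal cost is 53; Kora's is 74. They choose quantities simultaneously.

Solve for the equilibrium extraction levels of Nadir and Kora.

30, 23

Mine Nadir's profit: π = q_{Nadir}(196 − 2q_{Nadir} − q_{Kora}) − 53q_{Nadir}.
∂π/∂q_{Nadir} = 143 − 4q_{Nadir} − q_{Kora} = 0 ⇒ q_{Nadir} = 35.75 − 0.25q_{Kora}.
Similarly q_{Kora} = 30.5 − 0.25q_{Nadir}.
Substituting the second reaction function into the first: q_{Nadir} = 35.75 − 0.25(30.5 − 0.25q_{Nadir}), which gives 0.9375q_{Nadir} = 28.125 ⇒ q_{Nadir} = 30.
Then q_{Kora} = 30.5 − 0.25·30 = 23.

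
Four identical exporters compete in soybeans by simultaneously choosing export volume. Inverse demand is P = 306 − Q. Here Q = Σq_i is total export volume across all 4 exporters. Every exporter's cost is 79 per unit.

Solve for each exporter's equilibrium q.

45.4

A representative exporter's profit is π_i = q_i(306 − Q) − 79q_i, with Q = q_i + Σ_{j≠i} q_j.
First-order condition: 227 − 2q_i − Σ_{j≠i} q_j = 0.
In a symmetric equilibrium every exporter chooses the same q, so Σ_{j≠i} q_j = 3q. The condition becomes 227 − 5q = 0, giving q = 227/5 = 45.4.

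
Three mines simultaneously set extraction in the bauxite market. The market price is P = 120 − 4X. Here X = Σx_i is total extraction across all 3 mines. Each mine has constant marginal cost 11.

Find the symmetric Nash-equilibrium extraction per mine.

A representative mine's profit is π_i = x_i(120 − 4X) − 11x_i, with X = x_i + Σ_{j≠i} x_j.
First-order condition: 109 − 8x_i − 4Σ_{j≠i} x_j = 0.
Imposing symmetry (x_j = x for all j) turns Σ_{j≠i} x_j into 2x, so 109 = 16x and x = 6.8125.

6.8125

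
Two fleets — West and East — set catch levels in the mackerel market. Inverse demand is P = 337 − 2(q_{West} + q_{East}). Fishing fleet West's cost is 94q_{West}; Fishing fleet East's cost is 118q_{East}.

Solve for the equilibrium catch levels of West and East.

Fishing fleet West's profit: π = q_{West}(337 − 2(q_{West} + q_{East})) − 94q_{West}.
∂π/∂q_{West} = 243 − 4q_{West} − 2q_{East} = 0, so q_{West} = 60.75 − 0.5q_{East}.
By the same steps for East: q_{East} = 54.75 − 0.5q_{West}.
Solving the two reaction functions simultaneously: (1 − (−0.5)(−0.5))q_{West} = 60.75 − 0.5·54.75, so 0.75q_{West} = 33.375 and q_{West} = 44.5.
Then q_{East} = 54.75 − 0.5·44.5 = 32.5.

44.5, 32.5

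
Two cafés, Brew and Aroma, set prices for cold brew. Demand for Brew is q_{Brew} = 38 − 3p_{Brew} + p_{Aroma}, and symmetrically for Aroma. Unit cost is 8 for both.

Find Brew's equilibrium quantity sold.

13.2

Brew's profit: π = (p_{Brew} − 8)(38 − 3p_{Brew} + p_{Aroma}).
∂π/∂p_{Brew} = 62 − 6p_{Brew} + p_{Aroma} = 0 ⇒ p_{Brew} = 31/3 + (1/6)p_{Aroma}.
By symmetry p_{Aroma} = p_{Brew}; substituting into the reaction function, (5/6)p_{Brew} = 31/3 and p_{Brew} = 12.4.
q_{Brew} = 38 − 3·12.4 + 12.4 = 13.2.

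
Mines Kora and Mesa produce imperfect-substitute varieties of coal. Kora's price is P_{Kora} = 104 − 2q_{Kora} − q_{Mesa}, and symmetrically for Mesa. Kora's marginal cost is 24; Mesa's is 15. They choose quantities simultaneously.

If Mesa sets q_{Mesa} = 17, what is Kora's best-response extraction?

15.75

Mine Kora's profit: π = q_{Kora}(104 − 2q_{Kora} − q_{Mesa}) − 24q_{Kora}.
∂π/∂q_{Kora} = 80 − 4q_{Kora} − q_{Mesa} = 0 ⇒ q_{Kora} = 20 − 0.25q_{Mesa}.
At q_{Mesa} = 17: q_{Kora} = 20 − 0.25·17 = 15.75.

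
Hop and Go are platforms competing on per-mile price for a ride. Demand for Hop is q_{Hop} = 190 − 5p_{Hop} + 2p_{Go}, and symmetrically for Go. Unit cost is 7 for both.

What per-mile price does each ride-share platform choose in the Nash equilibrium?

Hop's profit: π = (p_{Hop} − 7)(190 − 5p_{Hop} + 2p_{Go}).
∂π/∂p_{Hop} = 225 − 10p_{Hop} + 2p_{Go} = 0 ⇒ p_{Hop} = 22.5 + 0.2p_{Go}.
Setting p_{Hop} = p_{Go} in the reaction function: p_{Hop} = 22.5 + 0.2p_{Hop}, so p_{Hop} = 22.5 / 0.8 = 28.125.

28.125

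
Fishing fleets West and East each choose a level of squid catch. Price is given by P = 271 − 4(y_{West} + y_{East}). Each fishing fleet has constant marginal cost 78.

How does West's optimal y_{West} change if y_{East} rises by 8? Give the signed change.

-4

Fishing fleet West's profit: π = y_{West}(271 − 4(y_{West} + y_{East})) − 78y_{West}.
∂π/∂y_{West} = 193 − 8y_{West} − 4y_{East} = 0, so y_{West} = 24.125 − 0.5y_{East}.
The reaction-function slope is −0.5, so an 8-unit rise in y_{East} moves y_{West} by −0.5 × 8 = −4. West's best response falls — the actions are strategic substitutes.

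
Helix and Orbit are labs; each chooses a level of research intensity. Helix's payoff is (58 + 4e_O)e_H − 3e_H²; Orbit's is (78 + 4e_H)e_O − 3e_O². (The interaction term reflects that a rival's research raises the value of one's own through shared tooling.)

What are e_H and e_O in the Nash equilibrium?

33, 35

Expanding Helix's payoff: 58e_H + 4e_Oe_H − 3e_H².
∂π/∂e_H = 58 + 4e_O − 6e_H = 0, so e_H = 29/3 + (2/3)e_O.
Likewise for Orbit: e_O = 13 + (2/3)e_H.
Plugging e_O into Helix's best response: e_H = 29/3 + (2/3)(13 + (2/3)e_H) ⇒ (5/9)e_H = 55/3, so e_H = 33.
Then e_O = 13 + (2/3)·33 = 35.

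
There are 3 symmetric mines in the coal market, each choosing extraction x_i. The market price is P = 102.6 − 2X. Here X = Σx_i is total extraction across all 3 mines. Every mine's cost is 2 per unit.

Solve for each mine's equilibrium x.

12.575

A representative mine's profit is π_i = x_i(102.6 − 2X) − 2x_i, with X = x_i + Σ_{j≠i} x_j.
First-order condition: 100.6 − 4x_i − 2Σ_{j≠i} x_j = 0.
In a symmetric equilibrium every mine chooses the same x, so Σ_{j≠i} x_j = 2x. The condition becomes 100.6 − 8x = 0, giving x = 100.6/8 = 12.575.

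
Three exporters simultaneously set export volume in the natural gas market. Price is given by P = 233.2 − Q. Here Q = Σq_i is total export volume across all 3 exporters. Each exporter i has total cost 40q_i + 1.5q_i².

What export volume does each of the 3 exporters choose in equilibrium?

27.6

A representative exporter's profit is π_i = q_i(233.2 − Q) − 40q_i − 1.5q_i², with Q = q_i + Σ_{j≠i} q_j.
First-order condition: 193.2 − 5q_i − Σ_{j≠i} q_j = 0.
With identical exporters, set every q_j = q: then 193.2 − 5q − 2q = 0, i.e. q = 193.2/7 = 27.6.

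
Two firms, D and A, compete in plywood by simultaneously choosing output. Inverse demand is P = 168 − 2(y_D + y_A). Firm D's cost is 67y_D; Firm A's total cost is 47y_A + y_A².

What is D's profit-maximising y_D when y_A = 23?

Firm D's profit: π = y_D(168 − 2(y_D + y_A)) − 67y_D.
∂π/∂y_D = 101 − 4y_D − 2y_A = 0, so y_D = 25.25 − 0.5y_A.
At y_A = 23: y_D = 25.25 − 0.5·23 = 13.75.

13.75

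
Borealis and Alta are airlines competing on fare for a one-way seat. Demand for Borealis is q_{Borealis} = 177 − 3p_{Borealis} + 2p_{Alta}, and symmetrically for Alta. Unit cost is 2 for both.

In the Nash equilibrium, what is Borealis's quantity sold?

131.25

Borealis's profit: π = (p_{Borealis} − 2)(177 − 3p_{Borealis} + 2p_{Alta}).
∂π/∂p_{Borealis} = 183 − 6p_{Borealis} + 2p_{Alta} = 0 ⇒ p_{Borealis} = 30.5 + (1/3)p_{Alta}.
The game is symmetric, so in equilibrium p_{Alta} = p_{Borealis}: the reaction function gives (2/3)p_{Borealis} = 30.5, hence p_{Borealis} = 45.75.
q_{Borealis} = 177 − 3·45.75 + 2·45.75 = 131.25.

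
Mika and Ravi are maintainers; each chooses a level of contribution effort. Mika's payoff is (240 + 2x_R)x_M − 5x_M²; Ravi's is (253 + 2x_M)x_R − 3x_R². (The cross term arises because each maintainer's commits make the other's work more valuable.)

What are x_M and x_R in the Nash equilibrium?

34.75, 53.75

Expanding Mika's payoff: 240x_M + 2x_Rx_M − 5x_M².
∂π/∂x_M = 240 + 2x_R − 10x_M = 0, so x_M = 24 + 0.2x_R.
Likewise for Ravi: x_R = 253/6 + (1/3)x_M.
Plugging x_R into Mika's best response: x_M = 24 + 0.2(253/6 + (1/3)x_M) ⇒ (14/15)x_M = 973/30, so x_M = 34.75.
Then x_R = 253/6 + (1/3)·34.75 = 53.75.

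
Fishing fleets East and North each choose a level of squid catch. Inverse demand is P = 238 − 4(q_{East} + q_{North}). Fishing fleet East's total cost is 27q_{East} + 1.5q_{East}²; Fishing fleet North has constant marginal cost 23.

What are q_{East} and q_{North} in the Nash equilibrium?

Fishing fleet East's profit: π = q_{East}(238 − 4(q_{East} + q_{North})) − 27q_{East} − 1.5q_{East}².
∂π/∂q_{East} = 211 − 11q_{East} − 4q_{North} = 0, so q_{East} = 211/11 − (4/11)q_{North}.
For North: ∂π/∂q_{North} = 215 − 8q_{North} − 4q_{East} = 0 ⇒ q_{North} = 26.875 − 0.5q_{East}.
Plugging q_{North} into East's best response: q_{East} = 211/11 − (4/11)(26.875 − 0.5q_{East}) ⇒ (9/11)q_{East} = 207/22, so q_{East} = 11.5.
Then q_{North} = 26.875 − 0.5·11.5 = 21.125.

11.5, 21.125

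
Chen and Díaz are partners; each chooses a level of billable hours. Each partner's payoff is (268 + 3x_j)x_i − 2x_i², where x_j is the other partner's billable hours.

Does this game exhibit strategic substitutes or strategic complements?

Chen's payoff is (268 + 3x_D)x_C − 2x_C².
∂π/∂x_C = 268 + 3x_D − 4x_C = 0, so x_C = 67 + 0.75x_D.
The best-response slope dx_C/dx_D = 0.75 > 0: the reaction function is upward-sloping, so the choices are strategic complements.

strategic complements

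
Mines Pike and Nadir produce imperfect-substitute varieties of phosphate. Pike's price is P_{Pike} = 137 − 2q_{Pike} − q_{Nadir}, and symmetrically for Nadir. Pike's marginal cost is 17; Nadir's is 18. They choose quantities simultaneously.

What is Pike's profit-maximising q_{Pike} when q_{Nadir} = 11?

27.25

Mine Pike's profit: π = q_{Pike}(137 − 2q_{Pike} − q_{Nadir}) − 17q_{Pike}.
∂π/∂q_{Pike} = 120 − 4q_{Pike} − q_{Nadir} = 0 ⇒ q_{Pike} = 30 − 0.25q_{Nadir}.
At q_{Nadir} = 11: q_{Pike} = 30 − 0.25·11 = 27.25.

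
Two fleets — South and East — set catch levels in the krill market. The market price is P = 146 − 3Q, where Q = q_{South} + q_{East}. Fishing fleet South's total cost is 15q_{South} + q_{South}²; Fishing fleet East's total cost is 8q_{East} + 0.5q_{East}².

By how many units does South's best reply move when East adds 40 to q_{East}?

-15

Fishing fleet South's profit: π = q_{South}(146 − 3(q_{South} + q_{East})) − 15q_{South} − q_{South}².
∂π/∂q_{South} = 131 − 8q_{South} − 3q_{East} = 0, so q_{South} = 16.375 − 0.375q_{East}.
The reaction-function slope is −0.375, so a 40-unit rise in q_{East} moves q_{South} by −0.375 × 40 = −15. South's best response falls — the actions are strategic substitutes.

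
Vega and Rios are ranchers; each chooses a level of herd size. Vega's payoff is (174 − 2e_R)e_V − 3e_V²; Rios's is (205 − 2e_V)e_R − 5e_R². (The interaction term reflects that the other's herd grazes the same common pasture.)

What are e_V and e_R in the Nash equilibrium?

Expanding Vega's payoff: 174e_V − 2e_Re_V − 3e_V².
∂π/∂e_V = 174 − 2e_R − 6e_V = 0, so e_V = 29 − (1/3)e_R.
Likewise for Rios: e_R = 20.5 − 0.2e_V.
Substituting the second reaction function into the first: e_V = 29 − (1/3)(20.5 − 0.2e_V), which gives (14/15)e_V = 133/6 ⇒ e_V = 23.75.
Then e_R = 20.5 − 0.2·23.75 = 15.75.

23.75, 15.75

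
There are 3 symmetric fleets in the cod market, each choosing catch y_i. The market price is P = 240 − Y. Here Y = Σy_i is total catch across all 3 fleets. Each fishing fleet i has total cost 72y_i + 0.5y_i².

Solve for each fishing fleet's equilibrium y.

33.6

A representative fishing fleet's profit is π_i = y_i(240 − Y) − 72y_i − 0.5y_i², with Y = y_i + Σ_{j≠i} y_j.
First-order condition: 168 − 3y_i − Σ_{j≠i} y_j = 0.
With identical fishing fleets, set every y_j = y: then 168 − 3y − 2y = 0, i.e. y = 168/5 = 33.6.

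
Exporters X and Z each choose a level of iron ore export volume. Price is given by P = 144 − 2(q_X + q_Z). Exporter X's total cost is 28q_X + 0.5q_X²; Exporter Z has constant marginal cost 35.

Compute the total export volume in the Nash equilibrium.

34.9375

Exporter X's profit: π = q_X(144 − 2(q_X + q_Z)) − 28q_X − 0.5q_X².
∂π/∂q_X = 116 − 5q_X − 2q_Z = 0, so q_X = 23.2 − 0.4q_Z.
For Z: ∂π/∂q_Z = 109 − 4q_Z − 2q_X = 0 ⇒ q_Z = 27.25 − 0.5q_X.
Plugging q_Z into X's best response: q_X = 23.2 − 0.4(27.25 − 0.5q_X) ⇒ 0.8q_X = 12.3, so q_X = 15.375.
Then q_Z = 27.25 − 0.5·15.375 = 19.5625.
Total export volume: 15.375 + 19.5625 = 34.9375.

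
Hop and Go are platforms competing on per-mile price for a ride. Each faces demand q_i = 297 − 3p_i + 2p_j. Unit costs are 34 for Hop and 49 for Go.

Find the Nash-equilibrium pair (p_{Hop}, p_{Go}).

102.5625, 108.1875

Hop's profit: π = (p_{Hop} − 34)(297 − 3p_{Hop} + 2p_{Go}).
∂π/∂p_{Hop} = 399 − 6p_{Hop} + 2p_{Go} = 0 ⇒ p_{Hop} = 66.5 + (1/3)p_{Go}.
Similarly p_{Go} = 74 + (1/3)p_{Hop}.
Substituting the second reaction function into the first: p_{Hop} = 66.5 + (1/3)(74 + (1/3)p_{Hop}), which gives (8/9)p_{Hop} = 547/6 ⇒ p_{Hop} = 102.5625.
Then p_{Go} = 74 + (1/3)·102.5625 = 108.1875.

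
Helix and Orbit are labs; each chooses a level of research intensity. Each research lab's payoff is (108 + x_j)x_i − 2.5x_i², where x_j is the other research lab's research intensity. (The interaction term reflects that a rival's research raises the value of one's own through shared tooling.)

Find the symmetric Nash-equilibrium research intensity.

Helix's payoff is (108 + x_O)x_H − 2.5x_H².
∂π/∂x_H = 108 + x_O − 5x_H = 0, so x_H = 21.6 + 0.2x_O.
Setting x_H = x_O in the reaction function: x_H = 21.6 + 0.2x_H, so x_H = 21.6 / 0.8 = 27.

27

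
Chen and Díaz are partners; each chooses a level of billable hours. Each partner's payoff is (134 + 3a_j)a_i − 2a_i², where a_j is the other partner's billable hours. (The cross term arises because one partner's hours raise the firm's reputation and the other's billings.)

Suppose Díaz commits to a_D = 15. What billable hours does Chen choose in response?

44.75

Chen's payoff is (134 + 3a_D)a_C − 2a_C².
∂π/∂a_C = 134 + 3a_D − 4a_C = 0, so a_C = 33.5 + 0.75a_D.
At a_D = 15: a_C = 33.5 + 0.75·15 = 44.75.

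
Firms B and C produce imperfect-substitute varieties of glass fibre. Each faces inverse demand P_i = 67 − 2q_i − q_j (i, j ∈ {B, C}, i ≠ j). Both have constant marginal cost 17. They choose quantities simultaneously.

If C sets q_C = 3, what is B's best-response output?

Firm B's profit: π = q_B(67 − 2q_B − q_C) − 17q_B.
∂π/∂q_B = 50 − 4q_B − q_C = 0 ⇒ q_B = 12.5 − 0.25q_C.
At q_C = 3: q_B = 12.5 − 0.25·3 = 11.75.

11.75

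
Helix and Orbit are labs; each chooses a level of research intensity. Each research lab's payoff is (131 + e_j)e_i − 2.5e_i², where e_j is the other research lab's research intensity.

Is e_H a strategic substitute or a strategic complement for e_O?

strategic complements

Helix's payoff is (131 + e_O)e_H − 2.5e_H².
∂π/∂e_H = 131 + e_O − 5e_H = 0, so e_H = 26.2 + 0.2e_O.
The best-response slope de_H/de_O = 0.2 > 0: the reaction function is upward-sloping, so the choices are strategic complements.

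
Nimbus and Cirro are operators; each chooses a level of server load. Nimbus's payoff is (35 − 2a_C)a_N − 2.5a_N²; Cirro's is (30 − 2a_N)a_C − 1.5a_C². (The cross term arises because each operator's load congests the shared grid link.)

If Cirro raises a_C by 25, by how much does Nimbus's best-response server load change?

Expanding Nimbus's payoff: 35a_N − 2a_Ca_N − 2.5a_N².
∂π/∂a_N = 35 − 2a_C − 5a_N = 0, so a_N = 7 − 0.4a_C.
The reaction-function slope is −0.4, so a 25-unit rise in a_C moves a_N by −0.4 × 25 = −10. Nimbus's best response falls — the actions are strategic substitutes.

-10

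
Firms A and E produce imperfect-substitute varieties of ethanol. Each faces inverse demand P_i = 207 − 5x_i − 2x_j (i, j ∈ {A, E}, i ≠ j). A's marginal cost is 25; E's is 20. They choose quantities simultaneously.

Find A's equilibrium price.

100.3125

Firm A's profit: π = x_A(207 − 5x_A − 2x_E) − 25x_A.
∂π/∂x_A = 182 − 10x_A − 2x_E = 0 ⇒ x_A = 18.2 − 0.2x_E.
Similarly x_E = 18.7 − 0.2x_A.
Plugging x_E into A's best response: x_A = 18.2 − 0.2(18.7 − 0.2x_A) ⇒ 0.96x_A = 14.46, so x_A = 15.0625.
Then x_E = 18.7 − 0.2·15.0625 = 15.6875.
P_A = 207 − 5·15.0625 − 2·15.6875 = 100.3125.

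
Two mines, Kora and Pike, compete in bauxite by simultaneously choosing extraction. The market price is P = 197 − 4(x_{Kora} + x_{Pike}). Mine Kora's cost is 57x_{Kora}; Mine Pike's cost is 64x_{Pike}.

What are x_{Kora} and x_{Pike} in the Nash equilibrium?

12.25, 10.5

Mine Kora's profit: π = x_{Kora}(197 − 4(x_{Kora} + x_{Pike})) − 57x_{Kora}.
∂π/∂x_{Kora} = 140 − 8x_{Kora} − 4x_{Pike} = 0, so x_{Kora} = 17.5 − 0.5x_{Pike}.
By the same steps for Pike: x_{Pike} = 16.625 − 0.5x_{Kora}.
Plugging x_{Pike} into Kora's best response: x_{Kora} = 17.5 − 0.5(16.625 − 0.5x_{Kora}) ⇒ 0.75x_{Kora} = 9.1875, so x_{Kora} = 12.25.
Then x_{Pike} = 16.625 − 0.5·12.25 = 10.5.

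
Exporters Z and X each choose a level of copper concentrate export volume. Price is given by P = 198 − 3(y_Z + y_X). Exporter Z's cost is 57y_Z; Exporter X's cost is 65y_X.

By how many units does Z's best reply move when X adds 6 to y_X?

-3

Exporter Z's profit: π = y_Z(198 − 3(y_Z + y_X)) − 57y_Z.
∂π/∂y_Z = 141 − 6y_Z − 3y_X = 0, so y_Z = 23.5 − 0.5y_X.
The reaction-function slope is −0.5, so a 6-unit rise in y_X moves y_Z by −0.5 × 6 = −3. Z's best response falls — the actions are strategic substitutes.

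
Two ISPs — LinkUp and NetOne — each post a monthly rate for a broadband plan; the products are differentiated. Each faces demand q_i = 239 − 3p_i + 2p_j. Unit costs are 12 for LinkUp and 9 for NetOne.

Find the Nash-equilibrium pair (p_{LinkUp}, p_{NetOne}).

LinkUp's profit: π = (p_{LinkUp} − 12)(239 − 3p_{LinkUp} + 2p_{NetOne}).
∂π/∂p_{LinkUp} = 275 − 6p_{LinkUp} + 2p_{NetOne} = 0 ⇒ p_{LinkUp} = 275/6 + (1/3)p_{NetOne}.
Similarly p_{NetOne} = 133/3 + (1/3)p_{LinkUp}.
Solving the two reaction functions simultaneously: (1 − (1/3)(1/3))p_{LinkUp} = 275/6 + (1/3)·(133/3), so (8/9)p_{LinkUp} = 1091/18 and p_{LinkUp} = 68.1875.
Then p_{NetOne} = 133/3 + (1/3)·68.1875 = 67.0625.

68.1875, 67.0625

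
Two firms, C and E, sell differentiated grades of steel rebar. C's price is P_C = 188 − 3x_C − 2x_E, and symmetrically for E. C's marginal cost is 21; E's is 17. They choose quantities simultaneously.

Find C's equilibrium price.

Firm C's profit: π = x_C(188 − 3x_C − 2x_E) − 21x_C.
∂π/∂x_C = 167 − 6x_C − 2x_E = 0 ⇒ x_C = 167/6 − (1/3)x_E.
Similarly x_E = 28.5 − (1/3)x_C.
Solving the two reaction functions simultaneously: (1 − (−1/3)(−1/3))x_C = 167/6 − (1/3)·28.5, so (8/9)x_C = 55/3 and x_C = 20.625.
Then x_E = 28.5 − (1/3)·20.625 = 21.625.
P_C = 188 − 3·20.625 − 2·21.625 = 82.875.

82.875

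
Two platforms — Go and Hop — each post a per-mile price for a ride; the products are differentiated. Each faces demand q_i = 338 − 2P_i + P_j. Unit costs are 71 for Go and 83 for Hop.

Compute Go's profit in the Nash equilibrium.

Go's profit: π = (P_{Go} − 71)(338 − 2P_{Go} + P_{Hop}).
∂π/∂P_{Go} = 480 − 4P_{Go} + P_{Hop} = 0 ⇒ P_{Go} = 120 + 0.25P_{Hop}.
Similarly P_{Hop} = 126 + 0.25P_{Go}.
Solving the two reaction functions simultaneously: (1 − (0.25)(0.25))P_{Go} = 120 + 0.25·126, so 0.9375P_{Go} = 151.5 and P_{Go} = 161.6.
Then P_{Hop} = 126 + 0.25·161.6 = 166.4.
q_{Go} = 338 − 2·161.6 + 166.4 = 181.2.
Profit = (161.6 − 71)·181.2 = 16416.72.

16416.72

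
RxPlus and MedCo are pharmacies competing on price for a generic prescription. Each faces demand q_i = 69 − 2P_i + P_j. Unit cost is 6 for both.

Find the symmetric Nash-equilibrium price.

27

RxPlus's profit: π = (P_{RxPlus} − 6)(69 − 2P_{RxPlus} + P_{MedCo}).
∂π/∂P_{RxPlus} = 81 − 4P_{RxPlus} + P_{MedCo} = 0 ⇒ P_{RxPlus} = 20.25 + 0.25P_{MedCo}.
The game is symmetric, so in equilibrium P_{MedCo} = P_{RxPlus}: the reaction function gives 0.75P_{RxPlus} = 20.25, hence P_{RxPlus} = 27.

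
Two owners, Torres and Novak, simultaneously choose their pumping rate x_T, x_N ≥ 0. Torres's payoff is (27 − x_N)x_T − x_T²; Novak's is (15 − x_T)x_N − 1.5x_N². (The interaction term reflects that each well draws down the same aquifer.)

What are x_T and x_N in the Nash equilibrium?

13.2, 0.6

Expanding Torres's payoff: 27x_T − x_Nx_T − x_T².
∂π/∂x_T = 27 − x_N − 2x_T = 0, so x_T = 13.5 − 0.5x_N.
Likewise for Novak: x_N = 5 − (1/3)x_T.
Plugging x_N into Torres's best response: x_T = 13.5 − 0.5(5 − (1/3)x_T) ⇒ (5/6)x_T = 11, so x_T = 13.2.
Then x_N = 5 − (1/3)·13.2 = 0.6.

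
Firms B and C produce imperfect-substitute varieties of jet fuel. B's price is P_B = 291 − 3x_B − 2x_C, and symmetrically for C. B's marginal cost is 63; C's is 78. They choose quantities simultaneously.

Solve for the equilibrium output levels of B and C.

Firm B's profit: π = x_B(291 − 3x_B − 2x_C) − 63x_B.
∂π/∂x_B = 228 − 6x_B − 2x_C = 0 ⇒ x_B = 38 − (1/3)x_C.
Similarly x_C = 35.5 − (1/3)x_B.
Solving the two reaction functions simultaneously: (1 − (−1/3)(−1/3))x_B = 38 − (1/3)·35.5, so (8/9)x_B = 157/6 and x_B = 29.4375.
Then x_C = 35.5 − (1/3)·29.4375 = 25.6875.

29.4375, 25.6875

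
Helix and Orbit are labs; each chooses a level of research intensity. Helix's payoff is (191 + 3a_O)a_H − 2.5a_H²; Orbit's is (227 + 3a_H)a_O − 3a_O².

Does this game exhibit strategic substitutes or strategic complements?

Expanding Helix's payoff: 191a_H + 3a_Oa_H − 2.5a_H².
∂π/∂a_H = 191 + 3a_O − 5a_H = 0, so a_H = 38.2 + 0.6a_O.
The best-response slope da_H/da_O = 0.6 > 0: the reaction function is upward-sloping, so the choices are strategic complements.

strategic complements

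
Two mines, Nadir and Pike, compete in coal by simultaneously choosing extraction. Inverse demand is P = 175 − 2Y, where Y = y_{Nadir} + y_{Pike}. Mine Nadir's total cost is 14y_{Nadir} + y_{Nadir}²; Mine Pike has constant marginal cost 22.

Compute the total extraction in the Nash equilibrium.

46.7

Mine Nadir's profit: π = y_{Nadir}(175 − 2(y_{Nadir} + y_{Pike})) − 14y_{Nadir} − y_{Nadir}².
∂π/∂y_{Nadir} = 161 − 6y_{Nadir} − 2y_{Pike} = 0, so y_{Nadir} = 161/6 − (1/3)y_{Pike}.
For Pike: ∂π/∂y_{Pike} = 153 − 4y_{Pike} − 2y_{Nadir} = 0 ⇒ y_{Pike} = 38.25 − 0.5y_{Nadir}.
Substituting the second reaction function into the first: y_{Nadir} = 161/6 − (1/3)(38.25 − 0.5y_{Nadir}), which gives (5/6)y_{Nadir} = 169/12 ⇒ y_{Nadir} = 16.9.
Then y_{Pike} = 38.25 − 0.5·16.9 = 29.8.
Total extraction: 16.9 + 29.8 = 46.7.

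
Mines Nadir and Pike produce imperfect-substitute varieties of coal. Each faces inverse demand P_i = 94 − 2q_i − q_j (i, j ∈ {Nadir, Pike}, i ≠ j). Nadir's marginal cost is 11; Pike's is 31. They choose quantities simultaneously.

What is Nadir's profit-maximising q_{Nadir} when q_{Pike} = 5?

Mine Nadir's profit: π = q_{Nadir}(94 − 2q_{Nadir} − q_{Pike}) − 11q_{Nadir}.
∂π/∂q_{Nadir} = 83 − 4q_{Nadir} − q_{Pike} = 0 ⇒ q_{Nadir} = 20.75 − 0.25q_{Pike}.
At q_{Pike} = 5: q_{Nadir} = 20.75 − 0.25·5 = 19.5.

19.5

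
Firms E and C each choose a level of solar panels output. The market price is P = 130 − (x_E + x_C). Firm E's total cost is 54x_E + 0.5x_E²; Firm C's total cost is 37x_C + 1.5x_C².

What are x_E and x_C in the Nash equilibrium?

Firm E's profit: π = x_E(130 − (x_E + x_C)) − 54x_E − 0.5x_E².
∂π/∂x_E = 76 − 3x_E − x_C = 0, so x_E = 76/3 − (1/3)x_C.
For C: ∂π/∂x_C = 93 − 5x_C − x_E = 0 ⇒ x_C = 18.6 − 0.2x_E.
Substituting the second reaction function into the first: x_E = 76/3 − (1/3)(18.6 − 0.2x_E), which gives (14/15)x_E = 287/15 ⇒ x_E = 20.5.
Then x_C = 18.6 − 0.2·20.5 = 14.5.

20.5, 14.5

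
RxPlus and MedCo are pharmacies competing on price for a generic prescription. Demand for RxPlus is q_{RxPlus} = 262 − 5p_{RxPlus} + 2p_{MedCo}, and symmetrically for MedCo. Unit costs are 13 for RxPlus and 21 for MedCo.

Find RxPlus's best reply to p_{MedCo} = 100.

RxPlus's profit: π = (p_{RxPlus} − 13)(262 − 5p_{RxPlus} + 2p_{MedCo}).
∂π/∂p_{RxPlus} = 327 − 10p_{RxPlus} + 2p_{MedCo} = 0 ⇒ p_{RxPlus} = 32.7 + 0.2p_{MedCo}.
At p_{MedCo} = 100: p_{RxPlus} = 32.7 + 0.2·100 = 52.7.

52.7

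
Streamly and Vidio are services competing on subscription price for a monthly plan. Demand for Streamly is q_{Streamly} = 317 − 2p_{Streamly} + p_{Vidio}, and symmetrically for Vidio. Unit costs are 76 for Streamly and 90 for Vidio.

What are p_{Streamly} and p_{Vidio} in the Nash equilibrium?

158.2, 163.8

Streamly's profit: π = (p_{Streamly} − 76)(317 − 2p_{Streamly} + p_{Vidio}).
∂π/∂p_{Streamly} = 469 − 4p_{Streamly} + p_{Vidio} = 0 ⇒ p_{Streamly} = 117.25 + 0.25p_{Vidio}.
Similarly p_{Vidio} = 124.25 + 0.25p_{Streamly}.
Substituting the second reaction function into the first: p_{Streamly} = 117.25 + 0.25(124.25 + 0.25p_{Streamly}), which gives 0.9375p_{Streamly} = 148.3125 ⇒ p_{Streamly} = 158.2.
Then p_{Vidio} = 124.25 + 0.25·158.2 = 163.8.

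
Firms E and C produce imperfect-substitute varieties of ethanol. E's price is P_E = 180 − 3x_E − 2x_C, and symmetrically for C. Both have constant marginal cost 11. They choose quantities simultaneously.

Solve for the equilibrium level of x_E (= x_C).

Firm E's profit: π = x_E(180 − 3x_E − 2x_C) − 11x_E.
∂π/∂x_E = 169 − 6x_E − 2x_C = 0 ⇒ x_E = 169/6 − (1/3)x_C.
The game is symmetric, so in equilibrium x_C = x_E: the reaction function gives (4/3)x_E = 169/6, hence x_E = 21.125.

21.125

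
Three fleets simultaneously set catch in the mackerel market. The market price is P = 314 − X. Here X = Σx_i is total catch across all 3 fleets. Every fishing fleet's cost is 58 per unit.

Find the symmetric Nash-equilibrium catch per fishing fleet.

A representative fishing fleet's profit is π_i = x_i(314 − X) − 58x_i, with X = x_i + Σ_{j≠i} x_j.
First-order condition: 256 − 2x_i − Σ_{j≠i} x_j = 0.
With identical fishing fleets, set every x_j = x: then 256 − 2x − 2x = 0, i.e. x = 256/4 = 64.

64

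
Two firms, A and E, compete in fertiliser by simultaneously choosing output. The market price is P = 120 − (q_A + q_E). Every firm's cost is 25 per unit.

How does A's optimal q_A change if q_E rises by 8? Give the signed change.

-4

Firm A's profit: π = q_A(120 − (q_A + q_E)) − 25q_A.
∂π/∂q_A = 95 − 2q_A − q_E = 0, so q_A = 47.5 − 0.5q_E.
The reaction-function slope is −0.5, so an 8-unit rise in q_E moves q_A by −0.5 × 8 = −4. A's best response falls — the actions are strategic substitutes.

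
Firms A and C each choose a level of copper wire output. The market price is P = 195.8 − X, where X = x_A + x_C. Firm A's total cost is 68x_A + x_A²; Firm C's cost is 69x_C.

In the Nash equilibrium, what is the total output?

72.6

Firm A's profit: π = x_A(195.8 − (x_A + x_C)) − 68x_A − x_A².
∂π/∂x_A = 127.8 − 4x_A − x_C = 0, so x_A = 31.95 − 0.25x_C.
For C: ∂π/∂x_C = 126.8 − 2x_C − x_A = 0 ⇒ x_C = 63.4 − 0.5x_A.
Plugging x_C into A's best response: x_A = 31.95 − 0.25(63.4 − 0.5x_A) ⇒ 0.875x_A = 16.1, so x_A = 18.4.
Then x_C = 63.4 − 0.5·18.4 = 54.2.
Total output: 18.4 + 54.2 = 72.6.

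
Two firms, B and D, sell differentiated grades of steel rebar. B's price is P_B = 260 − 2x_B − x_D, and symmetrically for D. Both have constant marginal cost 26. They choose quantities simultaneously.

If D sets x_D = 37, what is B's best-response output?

49.25

Firm B's profit: π = x_B(260 − 2x_B − x_D) − 26x_B.
∂π/∂x_B = 234 − 4x_B − x_D = 0 ⇒ x_B = 58.5 − 0.25x_D.
At x_D = 37: x_B = 58.5 − 0.25·37 = 49.25.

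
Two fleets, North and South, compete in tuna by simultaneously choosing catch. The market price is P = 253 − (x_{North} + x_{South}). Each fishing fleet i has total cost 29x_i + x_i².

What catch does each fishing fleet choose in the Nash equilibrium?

Fishing fleet North's profit: π = x_{North}(253 − (x_{North} + x_{South})) − 29x_{North} − x_{North}².
∂π/∂x_{North} = 224 − 4x_{North} − x_{South} = 0, so x_{North} = 56 − 0.25x_{South}.
Setting x_{North} = x_{South} in the reaction function: x_{North} = 56 − 0.25x_{North}, so x_{North} = 56 / 1.25 = 44.8.

44.8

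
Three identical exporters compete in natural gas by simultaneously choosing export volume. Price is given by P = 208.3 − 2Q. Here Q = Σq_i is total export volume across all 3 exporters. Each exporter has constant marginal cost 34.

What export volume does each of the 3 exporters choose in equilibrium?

A representative exporter's profit is π_i = q_i(208.3 − 2Q) − 34q_i, with Q = q_i + Σ_{j≠i} q_j.
First-order condition: 174.3 − 4q_i − 2Σ_{j≠i} q_j = 0.
With identical exporters, set every q_j = q: then 174.3 − 4q − 4q = 0, i.e. q = 174.3/8 = 21.7875.

21.7875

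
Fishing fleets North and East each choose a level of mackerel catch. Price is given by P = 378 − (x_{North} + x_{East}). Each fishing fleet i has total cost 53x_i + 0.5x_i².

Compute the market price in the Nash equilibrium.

215.5

Fishing fleet North's profit: π = x_{North}(378 − (x_{North} + x_{East})) − 53x_{North} − 0.5x_{North}².
∂π/∂x_{North} = 325 − 3x_{North} − x_{East} = 0, so x_{North} = 325/3 − (1/3)x_{East}.
Setting x_{North} = x_{East} in the reaction function: x_{North} = 325/3 − (1/3)x_{North}, so x_{North} = (325/3) / (4/3) = 81.25.
Equilibrium price: P = 378 − 162.5 = 215.5.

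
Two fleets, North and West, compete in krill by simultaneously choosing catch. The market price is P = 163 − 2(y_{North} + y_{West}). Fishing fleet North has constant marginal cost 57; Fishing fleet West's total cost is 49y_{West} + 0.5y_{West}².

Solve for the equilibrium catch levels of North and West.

Fishing fleet North's profit: π = y_{North}(163 − 2(y_{North} + y_{West})) − 57y_{North}.
∂π/∂y_{North} = 106 − 4y_{North} − 2y_{West} = 0, so y_{North} = 26.5 − 0.5y_{West}.
For West: ∂π/∂y_{West} = 114 − 5y_{West} − 2y_{North} = 0 ⇒ y_{West} = 22.8 − 0.4y_{North}.
Plugging y_{West} into North's best response: y_{North} = 26.5 − 0.5(22.8 − 0.4y_{North}) ⇒ 0.8y_{North} = 15.1, so y_{North} = 18.875.
Then y_{West} = 22.8 − 0.4·18.875 = 15.25.

18.875, 15.25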